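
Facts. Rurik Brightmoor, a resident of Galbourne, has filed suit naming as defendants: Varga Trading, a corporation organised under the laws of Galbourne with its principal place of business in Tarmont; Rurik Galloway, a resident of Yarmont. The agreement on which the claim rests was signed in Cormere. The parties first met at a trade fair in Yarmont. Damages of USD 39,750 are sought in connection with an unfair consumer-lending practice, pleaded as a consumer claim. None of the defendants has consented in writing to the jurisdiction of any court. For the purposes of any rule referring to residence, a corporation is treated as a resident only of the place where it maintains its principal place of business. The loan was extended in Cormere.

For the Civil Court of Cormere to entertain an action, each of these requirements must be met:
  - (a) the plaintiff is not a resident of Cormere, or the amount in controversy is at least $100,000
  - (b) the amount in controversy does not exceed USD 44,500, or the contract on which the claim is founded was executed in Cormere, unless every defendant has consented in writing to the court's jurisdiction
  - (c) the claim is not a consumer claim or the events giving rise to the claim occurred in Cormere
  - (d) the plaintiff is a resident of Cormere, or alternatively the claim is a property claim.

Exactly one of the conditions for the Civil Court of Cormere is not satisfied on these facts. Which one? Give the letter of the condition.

(d)

The Civil Court of Cormere:
  (a) The plaintiff resides in Galbourne, which is not Cormere — that alternative is enough. Met.
  (b) The amount in controversy is $39,750, within the 44,500 dollars ceiling, so this disjunct is met. Met.
  (c) The operative events occurred in Cormere, which satisfies one of the alternatives. Met.
  (d) The plaintiff resides in Galbourne, not Cormere; the claim is a consumer claim, not a property claim — every alternative fails. Fails.
Only condition (d) fails.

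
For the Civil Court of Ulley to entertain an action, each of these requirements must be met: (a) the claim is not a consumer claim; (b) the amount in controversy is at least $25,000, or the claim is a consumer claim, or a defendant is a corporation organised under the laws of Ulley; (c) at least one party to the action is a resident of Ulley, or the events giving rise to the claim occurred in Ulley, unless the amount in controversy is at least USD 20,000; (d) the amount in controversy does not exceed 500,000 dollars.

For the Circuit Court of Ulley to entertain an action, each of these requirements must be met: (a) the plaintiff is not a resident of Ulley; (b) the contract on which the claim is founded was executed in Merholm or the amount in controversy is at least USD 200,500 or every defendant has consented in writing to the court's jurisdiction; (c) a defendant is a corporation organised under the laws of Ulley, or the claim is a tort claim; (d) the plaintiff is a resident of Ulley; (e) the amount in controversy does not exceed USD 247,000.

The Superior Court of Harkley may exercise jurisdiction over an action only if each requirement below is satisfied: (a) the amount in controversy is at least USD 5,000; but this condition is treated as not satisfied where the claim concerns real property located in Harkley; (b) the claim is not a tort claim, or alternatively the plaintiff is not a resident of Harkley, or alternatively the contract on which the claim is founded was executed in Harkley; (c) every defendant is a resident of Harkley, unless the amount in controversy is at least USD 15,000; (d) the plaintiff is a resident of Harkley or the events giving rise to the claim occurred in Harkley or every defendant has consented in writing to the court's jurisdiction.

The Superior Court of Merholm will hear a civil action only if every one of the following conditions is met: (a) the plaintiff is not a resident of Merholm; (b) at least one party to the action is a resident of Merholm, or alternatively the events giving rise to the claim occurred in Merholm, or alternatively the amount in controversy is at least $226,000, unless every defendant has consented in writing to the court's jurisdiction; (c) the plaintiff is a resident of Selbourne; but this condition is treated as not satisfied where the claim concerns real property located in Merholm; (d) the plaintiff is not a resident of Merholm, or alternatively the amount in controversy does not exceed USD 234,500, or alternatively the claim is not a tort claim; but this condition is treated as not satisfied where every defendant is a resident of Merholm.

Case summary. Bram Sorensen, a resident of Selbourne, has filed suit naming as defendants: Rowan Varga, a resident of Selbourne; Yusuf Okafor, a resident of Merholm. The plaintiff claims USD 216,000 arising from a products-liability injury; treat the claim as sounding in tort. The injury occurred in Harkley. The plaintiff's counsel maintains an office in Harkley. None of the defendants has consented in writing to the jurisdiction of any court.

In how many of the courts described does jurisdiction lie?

The Civil Court of Ulley:
  (a) The claim is a tort claim, not a consumer claim. Condition met.
  (b) The amount in controversy is 216,000 dollars, which meets the USD 25,000 floor, so one alternative holds. Satisfied.
  (c) No party resides in Ulley; the operative events occurred in Harkley, not Ulley — none of the alternatives is met. The proviso rescues it, though: the amount in controversy is $216,000, which meets the $20,000 floor. Satisfied.
  (d) The amount in controversy is USD 216,000, within the USD 500,000 ceiling. Condition met.
  → All conditions met; jurisdiction exists.
The Circuit Court of Ulley:
  (a) The plaintiff resides in Selbourne, which is not Ulley. Condition met.
  (b) The amount in controversy is 216,000 dollars, which meets the 200,500 dollars floor, so this disjunct is met. Met.
  (c) The claim is a tort claim, so one alternative holds. Satisfied.
  (d) The plaintiff resides in Selbourne, not Ulley. Condition not met.
  (e) The amount in controversy is 216,000 dollars, within the 247,000 dollars ceiling. Satisfied.
  → Not every requirement is met — no jurisdiction.
The Superior Court of Harkley:
  (a) The amount in controversy is $216,000, which meets the 5,000 dollars floor. The carve-out does not apply: the claim does not concern real property. Condition met.
  (b) The plaintiff resides in Selbourne, which is not Harkley — that alternative is enough. Condition met.
  (c) The defendants reside as follows — Rowan Varga in Selbourne, Yusuf Okafor in Merholm — not all in Harkley. The proviso rescues it, though: the amount in controversy is $216,000, which meets the $15,000 floor. Met.
  (d) The operative events occurred in Harkley — that alternative is enough. Met.
  → Jurisdiction lies.
The Superior Court of Merholm:
  (a) The plaintiff resides in Selbourne, which is not Merholm. Condition met.
  (b) Yusuf Okafor resides in Merholm, which satisfies one of the alternatives. Satisfied.
  (c) The plaintiff resides in Selbourne. The carve-out does not apply: the claim does not concern real property. Satisfied.
  (d) The plaintiff resides in Selbourne, which is not Merholm, so this disjunct is met. The carve-out does not apply: the defendants reside as follows — Rowan Varga in Selbourne, Yusuf Okafor in Merholm — not all in Merholm. Met.
  → All conditions met; jurisdiction exists.
Courts with jurisdiction: the Civil Court of Ulley, the Superior Court of Harkley, the Superior Court of Merholm — 3 in total.

3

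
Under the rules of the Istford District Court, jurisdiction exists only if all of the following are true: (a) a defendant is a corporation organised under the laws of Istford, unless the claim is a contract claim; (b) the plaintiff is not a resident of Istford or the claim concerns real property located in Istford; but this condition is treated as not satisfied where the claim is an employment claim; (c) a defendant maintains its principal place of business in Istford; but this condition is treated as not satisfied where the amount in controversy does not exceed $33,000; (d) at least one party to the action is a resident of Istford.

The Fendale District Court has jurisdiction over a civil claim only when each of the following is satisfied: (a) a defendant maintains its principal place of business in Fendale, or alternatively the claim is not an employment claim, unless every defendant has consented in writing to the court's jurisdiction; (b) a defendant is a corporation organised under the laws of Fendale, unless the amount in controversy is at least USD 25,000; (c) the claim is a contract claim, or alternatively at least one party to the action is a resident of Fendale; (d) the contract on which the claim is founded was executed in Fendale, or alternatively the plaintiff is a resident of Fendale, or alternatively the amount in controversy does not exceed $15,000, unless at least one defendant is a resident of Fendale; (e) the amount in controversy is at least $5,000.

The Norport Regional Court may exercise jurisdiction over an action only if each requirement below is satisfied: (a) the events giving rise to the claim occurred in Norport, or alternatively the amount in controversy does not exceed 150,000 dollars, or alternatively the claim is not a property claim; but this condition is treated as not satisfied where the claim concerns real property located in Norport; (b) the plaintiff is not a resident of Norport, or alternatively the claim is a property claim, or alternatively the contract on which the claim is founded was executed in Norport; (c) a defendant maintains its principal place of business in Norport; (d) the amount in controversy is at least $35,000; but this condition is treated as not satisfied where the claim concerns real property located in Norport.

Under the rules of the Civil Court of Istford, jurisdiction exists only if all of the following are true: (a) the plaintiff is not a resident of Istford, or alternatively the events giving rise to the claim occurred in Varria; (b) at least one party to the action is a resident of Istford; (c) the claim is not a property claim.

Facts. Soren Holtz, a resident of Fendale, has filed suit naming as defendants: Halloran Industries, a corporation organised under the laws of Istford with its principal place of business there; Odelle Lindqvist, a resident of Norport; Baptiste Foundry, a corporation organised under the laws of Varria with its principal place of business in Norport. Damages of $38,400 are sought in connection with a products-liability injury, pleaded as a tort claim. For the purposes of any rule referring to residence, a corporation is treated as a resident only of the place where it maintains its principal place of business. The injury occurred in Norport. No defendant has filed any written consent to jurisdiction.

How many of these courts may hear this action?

The Istford District Court:
  (a) Halloran Industries is organised under the laws of Istford. Condition met.
  (b) The plaintiff resides in Fendale, which is not Istford, so one alternative holds. And the carve-out is inapplicable — the claim is a tort claim, not an employment claim. Met.
  (c) Halloran Industries has its principal place of business in Istford. And the carve-out is inapplicable — the amount in controversy is $38,400, above the USD 33,000 ceiling. Condition met.
  (d) Halloran Industries resides in Istford. Satisfied.
  → Jurisdiction lies.
The Fendale District Court:
  (a) The claim is a tort claim, not an employment claim, so one alternative holds. Condition met.
  (b) The corporate defendant(s) are organised in Istford, Varria, not Fendale. The proviso rescues it, though: the amount in controversy is $38,400, which meets the $25,000 floor. Met.
  (c) Soren Holtz resides in Fendale, so one alternative holds. Condition met.
  (d) The plaintiff resides in Fendale — that alternative is enough. Condition met.
  (e) The amount in controversy is $38,400, which meets the $5,000 floor. Condition met.
  → All conditions met; jurisdiction exists.
The Norport Regional Court:
  (a) The operative events occurred in Norport — that alternative is enough. The carve-out does not apply: the claim does not concern real property. Met.
  (b) The plaintiff resides in Fendale, which is not Norport, so this disjunct is met. Condition met.
  (c) Baptiste Foundry has its principal place of business in Norport. Met.
  (d) The amount in controversy is USD 38,400, which meets the 35,000 dollars floor. The exception is not triggered, since the claim does not concern real property. Met.
  → Jurisdiction lies.
The Civil Court of Istford:
  (a) The plaintiff resides in Fendale, which is not Istford — that alternative is enough. Satisfied.
  (b) Halloran Industries resides in Istford. Satisfied.
  (c) The claim is a tort claim, not a property claim. Met.
  → Every requirement is satisfied — jurisdiction.
Courts with jurisdiction: the Istford District Court, the Fendale District Court, the Norport Regional Court, the Civil Court of Istford — 4 in total.

4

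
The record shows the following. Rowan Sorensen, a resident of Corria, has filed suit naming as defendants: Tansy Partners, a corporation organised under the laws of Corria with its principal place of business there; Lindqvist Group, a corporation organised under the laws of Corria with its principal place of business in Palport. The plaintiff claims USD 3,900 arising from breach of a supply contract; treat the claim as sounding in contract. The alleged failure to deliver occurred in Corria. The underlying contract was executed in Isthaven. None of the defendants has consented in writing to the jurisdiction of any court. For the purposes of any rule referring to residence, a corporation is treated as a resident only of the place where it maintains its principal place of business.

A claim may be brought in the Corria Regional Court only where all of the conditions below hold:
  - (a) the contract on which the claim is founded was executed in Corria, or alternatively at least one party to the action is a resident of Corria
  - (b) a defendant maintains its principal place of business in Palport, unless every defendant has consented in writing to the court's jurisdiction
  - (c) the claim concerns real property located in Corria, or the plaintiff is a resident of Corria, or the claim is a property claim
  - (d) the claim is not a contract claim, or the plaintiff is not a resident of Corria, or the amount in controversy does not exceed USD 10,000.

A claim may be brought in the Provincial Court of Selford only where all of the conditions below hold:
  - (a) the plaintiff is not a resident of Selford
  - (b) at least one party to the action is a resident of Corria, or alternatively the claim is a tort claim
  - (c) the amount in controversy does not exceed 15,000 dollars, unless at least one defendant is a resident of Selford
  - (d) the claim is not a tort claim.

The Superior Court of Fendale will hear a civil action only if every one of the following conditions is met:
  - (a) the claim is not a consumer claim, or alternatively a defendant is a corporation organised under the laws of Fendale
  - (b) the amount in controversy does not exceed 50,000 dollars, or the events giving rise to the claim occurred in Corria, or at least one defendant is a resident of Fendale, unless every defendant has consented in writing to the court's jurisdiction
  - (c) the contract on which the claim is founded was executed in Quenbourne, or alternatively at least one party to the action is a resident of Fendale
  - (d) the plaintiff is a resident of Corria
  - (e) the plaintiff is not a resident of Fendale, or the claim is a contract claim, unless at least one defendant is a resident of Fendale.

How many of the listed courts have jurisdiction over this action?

2

The Corria Regional Court:
  (a) Rowan Sorensen resides in Corria, which satisfies one of the alternatives. Condition met.
  (b) Lindqvist Group has its principal place of business in Palport. Condition met.
  (c) The plaintiff resides in Corria — that alternative is enough. Condition met.
  (d) The amount in controversy is $3,900, within the $10,000 ceiling, which satisfies one of the alternatives. Satisfied.
  → The court has jurisdiction.
The Provincial Court of Selford:
  (a) The plaintiff resides in Corria, which is not Selford. Satisfied.
  (b) Rowan Sorensen resides in Corria — that alternative is enough. Met.
  (c) The amount in controversy is $3,900, within the $15,000 ceiling. Satisfied.
  (d) The claim is a contract claim, not a tort claim. Satisfied.
  → All conditions met; jurisdiction exists.
The Superior Court of Fendale:
  (a) The claim is a contract claim, not a consumer claim, which satisfies one of the alternatives. Satisfied.
  (b) The amount in controversy is USD 3,900, within the USD 50,000 ceiling, which satisfies one of the alternatives. Met.
  (c) The contract was executed in Isthaven, not Quenbourne; no party resides in Fendale — none of the alternatives is met. Not met.
  (d) The plaintiff resides in Corria. Satisfied.
  (e) The plaintiff resides in Corria, which is not Fendale, which satisfies one of the alternatives. Condition met.
  → At least one condition fails; no jurisdiction.
Courts with jurisdiction: the Corria Regional Court, the Provincial Court of Selford — 2 in total.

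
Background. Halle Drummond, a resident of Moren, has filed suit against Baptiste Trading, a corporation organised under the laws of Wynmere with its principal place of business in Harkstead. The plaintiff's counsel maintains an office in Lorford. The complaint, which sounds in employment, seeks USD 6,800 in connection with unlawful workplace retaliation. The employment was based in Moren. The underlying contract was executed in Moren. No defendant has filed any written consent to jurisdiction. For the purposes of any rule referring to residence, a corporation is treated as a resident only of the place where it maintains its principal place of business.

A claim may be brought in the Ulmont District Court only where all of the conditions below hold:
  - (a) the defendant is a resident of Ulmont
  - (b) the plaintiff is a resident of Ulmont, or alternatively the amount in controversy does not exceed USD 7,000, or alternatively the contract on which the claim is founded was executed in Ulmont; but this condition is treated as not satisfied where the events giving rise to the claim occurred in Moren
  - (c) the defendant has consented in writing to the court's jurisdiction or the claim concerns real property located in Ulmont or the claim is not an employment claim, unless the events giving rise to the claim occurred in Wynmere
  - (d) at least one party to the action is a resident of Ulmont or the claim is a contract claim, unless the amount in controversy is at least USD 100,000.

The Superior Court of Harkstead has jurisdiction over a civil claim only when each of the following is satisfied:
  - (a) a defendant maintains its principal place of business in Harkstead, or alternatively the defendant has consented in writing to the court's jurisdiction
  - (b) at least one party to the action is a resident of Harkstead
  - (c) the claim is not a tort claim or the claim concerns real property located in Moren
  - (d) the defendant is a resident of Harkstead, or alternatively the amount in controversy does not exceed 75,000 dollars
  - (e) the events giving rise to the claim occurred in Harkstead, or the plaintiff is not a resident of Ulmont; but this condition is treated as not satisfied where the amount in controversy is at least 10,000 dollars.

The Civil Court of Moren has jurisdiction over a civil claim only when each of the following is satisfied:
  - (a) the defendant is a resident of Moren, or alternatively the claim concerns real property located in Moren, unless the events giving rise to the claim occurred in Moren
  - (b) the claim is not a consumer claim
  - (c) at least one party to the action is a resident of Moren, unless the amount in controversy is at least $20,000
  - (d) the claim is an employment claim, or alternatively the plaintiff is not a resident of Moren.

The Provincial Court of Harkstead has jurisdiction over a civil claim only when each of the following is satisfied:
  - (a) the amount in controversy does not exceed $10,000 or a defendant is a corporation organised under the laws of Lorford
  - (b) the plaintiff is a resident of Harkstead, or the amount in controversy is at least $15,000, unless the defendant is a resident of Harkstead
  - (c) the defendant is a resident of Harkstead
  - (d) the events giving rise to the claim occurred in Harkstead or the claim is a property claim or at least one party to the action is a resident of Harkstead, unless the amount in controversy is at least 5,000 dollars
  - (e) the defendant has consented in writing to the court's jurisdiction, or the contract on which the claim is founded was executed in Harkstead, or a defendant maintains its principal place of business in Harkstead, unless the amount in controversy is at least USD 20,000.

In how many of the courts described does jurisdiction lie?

3

The Ulmont District Court:
  (a) The defendant resides in Harkstead, not Ulmont. Condition not met.
  (b) The amount in controversy is $6,800, within the $7,000 ceiling, which satisfies one of the alternatives. However, the operative events occurred in Moren, which falls within the stated exception and so defeats the condition. Not met.
  (c) No such written consent has been filed; the claim does not concern real property; the claim is an employment claim — none of the alternatives is met. The proviso offers no rescue either, since the operative events occurred in Moren, not Wynmere. Not satisfied.
  (d) No party resides in Ulmont; the claim is an employment claim, not a contract claim — no alternative holds. Nor does the 'unless' clause help: the amount in controversy is $6,800, below the USD 100,000 floor. Condition not met.
  → The court lacks jurisdiction.
The Superior Court of Harkstead:
  (a) Baptiste Trading has its principal place of business in Harkstead, so one alternative holds. Condition met.
  (b) Baptiste Trading resides in Harkstead. Condition met.
  (c) The claim is an employment claim, not a tort claim, so one alternative holds. Satisfied.
  (d) The defendant resides in Harkstead, so this disjunct is met. Met.
  (e) The plaintiff resides in Moren, which is not Ulmont, so one alternative holds. The exception is not triggered, since the amount in controversy is $6,800, below the USD 10,000 floor. Satisfied.
  → Jurisdiction lies.
The Civil Court of Moren:
  (a) The defendant resides in Harkstead, not Moren; the claim does not concern real property — no alternative holds. However, the operative events occurred in Moren, so the 'unless' proviso supplies this condition. Condition met.
  (b) The claim is an employment claim, not a consumer claim. Met.
  (c) Halle Drummond resides in Moren. Satisfied.
  (d) The claim is an employment claim, so this disjunct is met. Met.
  → Every requirement is satisfied — jurisdiction.
The Provincial Court of Harkstead:
  (a) The amount in controversy is $6,800, within the $10,000 ceiling, so one alternative holds. Condition met.
  (b) The plaintiff resides in Moren, not Harkstead; the amount in controversy is $6,800, below the USD 15,000 floor — none of the alternatives is met. However, the defendant resides in Harkstead, so the 'unless' proviso supplies this condition. Satisfied.
  (c) The defendant resides in Harkstead. Met.
  (d) Baptiste Trading resides in Harkstead, so this disjunct is met. Condition met.
  (e) Baptiste Trading has its principal place of business in Harkstead, so this disjunct is met. Satisfied.
  → Every requirement is satisfied — jurisdiction.
Courts with jurisdiction: the Superior Court of Harkstead, the Civil Court of Moren, the Provincial Court of Harkstead — 3 in total.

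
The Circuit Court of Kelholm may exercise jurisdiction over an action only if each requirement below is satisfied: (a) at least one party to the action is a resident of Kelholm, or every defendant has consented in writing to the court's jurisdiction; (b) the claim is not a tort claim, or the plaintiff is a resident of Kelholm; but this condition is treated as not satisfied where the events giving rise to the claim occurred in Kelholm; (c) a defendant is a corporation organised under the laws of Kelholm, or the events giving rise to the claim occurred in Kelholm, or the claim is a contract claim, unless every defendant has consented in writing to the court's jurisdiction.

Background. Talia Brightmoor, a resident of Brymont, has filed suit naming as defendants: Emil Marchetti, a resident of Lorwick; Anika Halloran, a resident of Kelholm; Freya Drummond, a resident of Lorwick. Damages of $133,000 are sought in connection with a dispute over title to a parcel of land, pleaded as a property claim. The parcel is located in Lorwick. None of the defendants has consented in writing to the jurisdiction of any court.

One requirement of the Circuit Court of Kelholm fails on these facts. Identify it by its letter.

The Circuit Court of Kelholm:
  (a) Anika Halloran resides in Kelholm, which satisfies one of the alternatives. Satisfied.
  (b) The claim is a property claim, not a tort claim — that alternative is enough. The exception is not triggered, since the operative events occurred in Lorwick, not Kelholm. Condition met.
  (c) No defendant is a corporation; the operative events occurred in Lorwick, not Kelholm; the claim is a property claim, not a contract claim — no alternative holds. And no such written consent has been filed, so the proviso does not save it. Condition not met.
Only condition (c) fails.

(c)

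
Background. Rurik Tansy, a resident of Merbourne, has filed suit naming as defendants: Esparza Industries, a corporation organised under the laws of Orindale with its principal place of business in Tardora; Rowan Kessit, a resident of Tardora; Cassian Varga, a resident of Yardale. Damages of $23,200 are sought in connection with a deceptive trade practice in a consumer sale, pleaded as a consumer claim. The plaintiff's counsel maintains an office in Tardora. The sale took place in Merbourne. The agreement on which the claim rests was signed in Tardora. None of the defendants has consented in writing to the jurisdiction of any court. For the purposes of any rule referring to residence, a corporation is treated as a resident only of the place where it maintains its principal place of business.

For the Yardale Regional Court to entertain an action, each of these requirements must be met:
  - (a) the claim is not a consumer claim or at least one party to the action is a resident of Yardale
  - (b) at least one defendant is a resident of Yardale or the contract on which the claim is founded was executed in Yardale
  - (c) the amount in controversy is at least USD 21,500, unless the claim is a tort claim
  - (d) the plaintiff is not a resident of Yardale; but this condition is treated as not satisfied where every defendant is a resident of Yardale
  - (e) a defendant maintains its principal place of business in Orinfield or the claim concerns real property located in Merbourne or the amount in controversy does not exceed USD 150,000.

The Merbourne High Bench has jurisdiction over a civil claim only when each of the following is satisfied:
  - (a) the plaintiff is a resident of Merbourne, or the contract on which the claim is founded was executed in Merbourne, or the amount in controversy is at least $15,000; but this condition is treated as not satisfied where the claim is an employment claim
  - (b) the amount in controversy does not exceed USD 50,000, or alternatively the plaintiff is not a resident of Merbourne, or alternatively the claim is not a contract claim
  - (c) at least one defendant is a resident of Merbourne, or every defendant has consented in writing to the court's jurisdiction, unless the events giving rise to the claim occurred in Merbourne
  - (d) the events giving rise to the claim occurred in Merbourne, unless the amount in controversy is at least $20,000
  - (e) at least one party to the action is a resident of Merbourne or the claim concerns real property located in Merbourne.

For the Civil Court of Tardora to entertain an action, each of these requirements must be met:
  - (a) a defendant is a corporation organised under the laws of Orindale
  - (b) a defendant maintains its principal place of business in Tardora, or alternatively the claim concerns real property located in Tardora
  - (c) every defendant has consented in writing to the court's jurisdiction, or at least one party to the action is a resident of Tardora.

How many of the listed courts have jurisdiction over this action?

The Yardale Regional Court:
  (a) Cassian Varga resides in Yardale, so one alternative holds. Met.
  (b) Cassian Varga resides in Yardale — that alternative is enough. Condition met.
  (c) The amount in controversy is USD 23,200, which meets the 21,500 dollars floor. Condition met.
  (d) The plaintiff resides in Merbourne, which is not Yardale. The carve-out does not apply: the defendants reside as follows — Esparza Industries in Tardora, Rowan Kessit in Tardora, Cassian Varga in Yardale — not all in Yardale. Met.
  (e) The amount in controversy is USD 23,200, within the $150,000 ceiling — that alternative is enough. Condition met.
  → All conditions met; jurisdiction exists.
The Merbourne High Bench:
  (a) The plaintiff resides in Merbourne — that alternative is enough. And the carve-out is inapplicable — the claim is a consumer claim, not an employment claim. Condition met.
  (b) The amount in controversy is 23,200 dollars, within the 50,000 dollars ceiling, which satisfies one of the alternatives. Satisfied.
  (c) No defendant resides in Merbourne (they reside in Tardora, Tardora, Yardale); no such written consent has been filed — no alternative holds. The proviso rescues it, though: the operative events occurred in Merbourne. Met.
  (d) The operative events occurred in Merbourne. Satisfied.
  (e) Rurik Tansy resides in Merbourne, so this disjunct is met. Satisfied.
  → All conditions met; jurisdiction exists.
The Civil Court of Tardora:
  (a) Esparza Industries is organised under the laws of Orindale. Satisfied.
  (b) Esparza Industries has its principal place of business in Tardora, which satisfies one of the alternatives. Satisfied.
  (c) Esparza Industries resides in Tardora, which satisfies one of the alternatives. Met.
  → The court has jurisdiction.
Courts with jurisdiction: the Yardale Regional Court, the Merbourne High Bench, the Civil Court of Tardora — 3 in total.

3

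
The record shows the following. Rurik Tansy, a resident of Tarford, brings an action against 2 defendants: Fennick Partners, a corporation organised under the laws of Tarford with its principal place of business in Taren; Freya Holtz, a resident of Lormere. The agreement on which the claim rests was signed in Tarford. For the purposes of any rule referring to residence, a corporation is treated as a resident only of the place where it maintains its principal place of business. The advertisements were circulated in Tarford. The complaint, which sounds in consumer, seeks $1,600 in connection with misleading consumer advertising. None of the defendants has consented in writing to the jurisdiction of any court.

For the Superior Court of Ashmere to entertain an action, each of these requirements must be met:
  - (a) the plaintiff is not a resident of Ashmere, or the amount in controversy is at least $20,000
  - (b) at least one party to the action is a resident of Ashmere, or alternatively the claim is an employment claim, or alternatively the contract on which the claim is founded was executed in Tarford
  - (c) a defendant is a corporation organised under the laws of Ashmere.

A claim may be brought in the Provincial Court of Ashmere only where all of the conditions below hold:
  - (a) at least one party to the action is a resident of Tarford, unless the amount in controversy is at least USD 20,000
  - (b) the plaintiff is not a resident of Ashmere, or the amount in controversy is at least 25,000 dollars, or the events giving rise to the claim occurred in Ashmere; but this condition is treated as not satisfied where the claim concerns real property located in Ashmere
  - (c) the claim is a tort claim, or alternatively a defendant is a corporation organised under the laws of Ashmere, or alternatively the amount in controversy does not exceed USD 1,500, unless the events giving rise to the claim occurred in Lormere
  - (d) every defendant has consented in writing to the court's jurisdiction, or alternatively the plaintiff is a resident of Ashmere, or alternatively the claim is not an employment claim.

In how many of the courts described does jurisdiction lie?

0

The Superior Court of Ashmere:
  (a) The plaintiff resides in Tarford, which is not Ashmere, so this disjunct is met. Satisfied.
  (b) The contract was executed in Tarford, so this disjunct is met. Satisfied.
  (c) The corporate defendant(s) are organised in Tarford, not Ashmere. Not met.
  → No jurisdiction.
The Provincial Court of Ashmere:
  (a) Rurik Tansy resides in Tarford. Satisfied.
  (b) The plaintiff resides in Tarford, which is not Ashmere — that alternative is enough. The carve-out does not apply: the claim does not concern real property. Condition met.
  (c) The claim is a consumer claim, not a tort claim; the corporate defendant(s) are organised in Tarford, not Ashmere; the amount in controversy is 1,600 dollars, above the USD 1,500 ceiling — none of the alternatives is met. And the operative events occurred in Tarford, not Lormere, so the proviso does not save it. Not met.
  (d) The claim is a consumer claim, not an employment claim, so this disjunct is met. Condition met.
  → The court lacks jurisdiction.
No court satisfies all of its conditions.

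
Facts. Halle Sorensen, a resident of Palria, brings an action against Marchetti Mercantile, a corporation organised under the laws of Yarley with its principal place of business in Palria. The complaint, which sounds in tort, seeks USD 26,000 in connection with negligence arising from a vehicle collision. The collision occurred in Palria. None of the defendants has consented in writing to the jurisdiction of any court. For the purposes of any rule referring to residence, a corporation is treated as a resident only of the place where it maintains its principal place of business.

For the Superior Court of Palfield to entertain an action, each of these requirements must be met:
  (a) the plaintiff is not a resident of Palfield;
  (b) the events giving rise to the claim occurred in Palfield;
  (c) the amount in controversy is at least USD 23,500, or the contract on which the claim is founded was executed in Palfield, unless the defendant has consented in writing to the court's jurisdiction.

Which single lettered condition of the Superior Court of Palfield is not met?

(b)

The Superior Court of Palfield:
  (a) The plaintiff resides in Palria, which is not Palfield. Condition met.
  (b) The operative events occurred in Palria, not Palfield. Not met.
  (c) The amount in controversy is USD 26,000, which meets the USD 23,500 floor, so one alternative holds. Met.
Only condition (b) fails.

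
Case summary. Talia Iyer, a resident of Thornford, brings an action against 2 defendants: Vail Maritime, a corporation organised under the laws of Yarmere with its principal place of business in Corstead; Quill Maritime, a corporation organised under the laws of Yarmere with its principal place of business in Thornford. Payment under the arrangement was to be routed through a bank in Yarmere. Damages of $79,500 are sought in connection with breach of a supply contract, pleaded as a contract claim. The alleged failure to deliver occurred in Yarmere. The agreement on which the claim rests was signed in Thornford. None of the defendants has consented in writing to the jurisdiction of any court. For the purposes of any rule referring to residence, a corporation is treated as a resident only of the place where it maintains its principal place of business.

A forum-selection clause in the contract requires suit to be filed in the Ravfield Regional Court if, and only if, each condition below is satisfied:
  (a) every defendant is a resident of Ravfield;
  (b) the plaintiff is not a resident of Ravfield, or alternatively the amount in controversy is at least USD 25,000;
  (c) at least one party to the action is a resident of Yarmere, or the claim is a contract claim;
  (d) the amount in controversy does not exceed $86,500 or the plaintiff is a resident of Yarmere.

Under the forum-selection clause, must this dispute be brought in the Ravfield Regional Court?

The Ravfield Regional Court:
  (a) The defendants reside as follows — Vail Maritime in Corstead, Quill Maritime in Thornford — not all in Ravfield. Condition not met.
  (b) The plaintiff resides in Thornford, which is not Ravfield, so this disjunct is met. Met.
  (c) The claim is a contract claim, so one alternative holds. Condition met.
  (d) The amount in controversy is $79,500, within the USD 86,500 ceiling — that alternative is enough. Satisfied.
  → Forum clause is not triggered.

No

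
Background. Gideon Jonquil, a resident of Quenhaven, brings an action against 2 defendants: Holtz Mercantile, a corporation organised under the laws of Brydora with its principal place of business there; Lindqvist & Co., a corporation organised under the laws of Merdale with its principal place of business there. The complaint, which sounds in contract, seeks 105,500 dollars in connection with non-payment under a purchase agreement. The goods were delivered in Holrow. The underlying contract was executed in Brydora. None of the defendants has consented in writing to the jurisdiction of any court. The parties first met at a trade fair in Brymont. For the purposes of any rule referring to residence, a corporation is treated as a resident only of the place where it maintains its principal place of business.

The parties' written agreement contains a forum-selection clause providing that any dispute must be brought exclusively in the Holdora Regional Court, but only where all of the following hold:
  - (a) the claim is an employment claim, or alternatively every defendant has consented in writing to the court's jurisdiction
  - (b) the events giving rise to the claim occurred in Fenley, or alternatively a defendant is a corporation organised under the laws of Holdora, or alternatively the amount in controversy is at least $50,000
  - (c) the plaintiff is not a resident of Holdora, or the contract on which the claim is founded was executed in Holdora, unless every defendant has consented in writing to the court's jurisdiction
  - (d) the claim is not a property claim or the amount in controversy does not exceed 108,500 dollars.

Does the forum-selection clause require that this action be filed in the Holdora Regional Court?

No

The Holdora Regional Court:
  (a) The claim is a contract claim, not an employment claim; no such written consent has been filed — no alternative holds. Not satisfied.
  (b) The amount in controversy is USD 105,500, which meets the USD 50,000 floor, so this disjunct is met. Satisfied.
  (c) The plaintiff resides in Quenhaven, which is not Holdora — that alternative is enough. Satisfied.
  (d) The claim is a contract claim, not a property claim — that alternative is enough. Satisfied.
  → The clause does not apply.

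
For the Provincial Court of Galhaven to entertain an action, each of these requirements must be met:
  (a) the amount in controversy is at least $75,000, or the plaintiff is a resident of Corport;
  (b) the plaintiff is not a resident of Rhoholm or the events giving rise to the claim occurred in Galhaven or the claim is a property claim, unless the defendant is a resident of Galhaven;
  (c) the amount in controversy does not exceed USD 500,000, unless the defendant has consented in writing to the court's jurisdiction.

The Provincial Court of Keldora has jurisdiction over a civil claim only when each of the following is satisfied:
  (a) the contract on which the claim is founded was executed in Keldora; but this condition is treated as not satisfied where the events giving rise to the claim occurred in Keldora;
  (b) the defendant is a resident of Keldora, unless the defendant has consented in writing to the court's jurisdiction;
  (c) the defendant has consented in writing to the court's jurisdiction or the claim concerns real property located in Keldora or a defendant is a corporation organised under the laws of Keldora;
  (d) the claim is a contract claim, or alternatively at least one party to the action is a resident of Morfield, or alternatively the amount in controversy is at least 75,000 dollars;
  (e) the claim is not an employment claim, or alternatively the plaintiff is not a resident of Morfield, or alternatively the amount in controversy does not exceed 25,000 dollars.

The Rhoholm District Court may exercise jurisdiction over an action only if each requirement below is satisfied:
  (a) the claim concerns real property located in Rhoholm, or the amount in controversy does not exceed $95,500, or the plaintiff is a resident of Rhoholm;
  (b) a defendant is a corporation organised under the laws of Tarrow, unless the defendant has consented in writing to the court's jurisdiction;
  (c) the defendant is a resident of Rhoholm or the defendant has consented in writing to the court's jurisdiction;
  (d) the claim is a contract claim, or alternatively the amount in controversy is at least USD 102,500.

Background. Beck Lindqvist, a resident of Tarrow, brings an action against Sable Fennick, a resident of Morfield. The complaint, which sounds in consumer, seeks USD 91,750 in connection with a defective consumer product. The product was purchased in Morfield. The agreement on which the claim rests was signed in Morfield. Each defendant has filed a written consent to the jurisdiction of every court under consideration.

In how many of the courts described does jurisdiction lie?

1

The Provincial Court of Galhaven:
  (a) The amount in controversy is USD 91,750, which meets the USD 75,000 floor — that alternative is enough. Condition met.
  (b) The plaintiff resides in Tarrow, which is not Rhoholm, so one alternative holds. Condition met.
  (c) The amount in controversy is 91,750 dollars, within the $500,000 ceiling. Satisfied.
  → The court has jurisdiction.
The Provincial Court of Keldora:
  (a) The contract was executed in Morfield, not Keldora. Fails.
  (b) The defendant resides in Morfield, not Keldora. But every defendant has filed written consent, and the 'unless' clause therefore excuses the requirement. Met.
  (c) Every defendant has filed written consent, which satisfies one of the alternatives. Condition met.
  (d) Sable Fennick resides in Morfield — that alternative is enough. Satisfied.
  (e) The claim is a consumer claim, not an employment claim, so one alternative holds. Satisfied.
  → No jurisdiction.
The Rhoholm District Court:
  (a) The amount in controversy is USD 91,750, within the $95,500 ceiling, so one alternative holds. Condition met.
  (b) No defendant is a corporation. However, every defendant has filed written consent, so the 'unless' proviso supplies this condition. Condition met.
  (c) Every defendant has filed written consent, so this disjunct is met. Satisfied.
  (d) The claim is a consumer claim, not a contract claim; the amount in controversy is 91,750 dollars, below the USD 102,500 floor — every alternative fails. Not met.
  → Not every requirement is met — no jurisdiction.
Courts with jurisdiction: the Provincial Court of Galhaven — 1 in total.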